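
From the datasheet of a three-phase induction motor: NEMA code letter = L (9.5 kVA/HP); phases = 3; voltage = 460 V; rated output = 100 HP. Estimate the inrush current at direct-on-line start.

1190 A

S_LR = 9.5 × 100 = 950 kVA
I_LR = S_LR/(√3·V_L) = 950000/(1.732×460) = 1190 A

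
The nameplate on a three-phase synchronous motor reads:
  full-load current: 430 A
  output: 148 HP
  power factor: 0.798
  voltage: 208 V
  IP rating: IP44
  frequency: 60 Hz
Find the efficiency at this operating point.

P_out = 148 × 746 = 110408 W
P_in = √3·V_L·I_L·cosφ = 1.732 × 208 × 430 × 0.798 = 123618 W
η = P_out / P_in = 110408 / 123618 = 0.893 = 89.3%

89.3 %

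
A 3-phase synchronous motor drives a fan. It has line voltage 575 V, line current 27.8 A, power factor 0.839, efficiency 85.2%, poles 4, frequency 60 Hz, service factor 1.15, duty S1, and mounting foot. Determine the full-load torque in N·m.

105 N·m

P_in = √3·V·I·cosφ = 1.732 × 575 × 27.8 × 0.839 = 23229 W
P_out = η·P_in = 0.852 × 23229 = 19791 W
n = n_s = 120×60/4 = 1800 rpm (synchronous)
ω = 2π×1800/60 = 188.5 rad/s
τ = P_out/ω = 19791/188.5 = 105 N·m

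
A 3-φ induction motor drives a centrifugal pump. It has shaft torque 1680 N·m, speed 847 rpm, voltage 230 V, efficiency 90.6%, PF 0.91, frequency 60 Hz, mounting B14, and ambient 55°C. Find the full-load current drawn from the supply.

454 A

ω = 2π×847/60 = 88.7 rad/s; P_out = τω = 1680 × 88.7 = 149016 W
P_in = P_out / η = 149016 / 0.906 = 164477 W
I_L = P_in / (√3·V_L·cosφ) = 164477 / (1.732 × 230 × 0.91) = 454 A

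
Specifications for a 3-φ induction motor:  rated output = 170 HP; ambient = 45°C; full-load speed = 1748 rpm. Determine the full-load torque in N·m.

P_out = 170 × 746 = 126820 W
ω = 2π × 1748/60 = 183.1 rad/s
τ = P_out/ω = 126820/183.1 = 693 N·m

693 N·m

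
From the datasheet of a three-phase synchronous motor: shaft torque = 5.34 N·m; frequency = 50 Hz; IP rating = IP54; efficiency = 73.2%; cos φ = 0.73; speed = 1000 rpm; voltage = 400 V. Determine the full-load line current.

ω = 2π×1000/60 = 104.7 rad/s; P_out = τω = 5.34 × 104.7 = 559 W
P_in = P_out / η = 559 / 0.732 = 764 W
I_L = P_in / (√3·V_L·cosφ) = 764 / (1.732 × 400 × 0.73) = 1.51 A

1.51 A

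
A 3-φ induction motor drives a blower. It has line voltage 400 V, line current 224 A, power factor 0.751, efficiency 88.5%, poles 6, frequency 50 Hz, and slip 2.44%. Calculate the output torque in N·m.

1010 N·m

P_in = √3·V·I·cosφ = 1.732 × 400 × 224 × 0.751 = 116546 W
P_out = η·P_in = 0.885 × 116546 = 103143 W
n_s = 120×50/6 = 1000 rpm; n = 1000×(1−0.0244) = 976 rpm
ω = 2π×976/60 = 102.2 rad/s
τ = P_out/ω = 103143/102.2 = 1010 N·m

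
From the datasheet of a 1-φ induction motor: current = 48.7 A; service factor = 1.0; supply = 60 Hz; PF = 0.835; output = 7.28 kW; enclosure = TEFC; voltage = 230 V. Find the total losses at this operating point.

2070 W

P_in = V·I·cosφ = 230×48.7×0.835 = 9353 W
P_out = 7280 W
Losses = P_in − P_out = 9353 − 7280 = 2073 W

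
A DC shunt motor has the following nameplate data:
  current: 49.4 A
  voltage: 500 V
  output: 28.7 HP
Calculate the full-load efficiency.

P_out = 28.7 × 746 = 21410 W
P_in = V·I = 500 × 49.4 = 24700 W
η = P_out / P_in = 21410 / 24700 = 0.867 = 86.7%

86.7 %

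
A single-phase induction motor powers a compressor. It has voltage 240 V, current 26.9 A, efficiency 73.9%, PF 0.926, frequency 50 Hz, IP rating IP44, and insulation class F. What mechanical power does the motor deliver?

P_in = V·I·cosφ = 240 × 26.9 × 0.926 = 5978 W
P_out = η·P_in = 0.739 × 5978 = 4418 W

4.42 kW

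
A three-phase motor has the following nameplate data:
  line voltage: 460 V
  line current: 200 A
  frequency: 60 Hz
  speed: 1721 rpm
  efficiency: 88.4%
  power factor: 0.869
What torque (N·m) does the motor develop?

679 N·m

P_in = √3·V·I·cosφ = 1.732 × 460 × 200 × 0.869 = 138470 W
P_out = η·P_in = 0.884 × 138470 = 122407 W
n = 1721 rpm
ω = 2π×1721/60 = 180.2 rad/s
τ = P_out/ω = 122407/180.2 = 679 N·m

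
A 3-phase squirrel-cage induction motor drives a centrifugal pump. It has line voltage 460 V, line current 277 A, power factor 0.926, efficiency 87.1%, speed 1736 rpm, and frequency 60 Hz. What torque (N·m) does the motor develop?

979 N·m

P_in = √3·V·I·cosφ = 1.732 × 460 × 277 × 0.926 = 204360 W
P_out = η·P_in = 0.871 × 204360 = 177998 W
n = 1736 rpm
ω = 2π×1736/60 = 181.8 rad/s
τ = P_out/ω = 177998/181.8 = 979 N·m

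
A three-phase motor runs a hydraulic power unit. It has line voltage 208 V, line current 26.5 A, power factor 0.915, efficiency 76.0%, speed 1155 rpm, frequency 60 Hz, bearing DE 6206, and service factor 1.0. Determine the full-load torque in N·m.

54.9 N·m

P_in = √3·V·I·cosφ = 1.732 × 208 × 26.5 × 0.915 = 8735 W
P_out = η·P_in = 0.76 × 8735 = 6639 W
n = 1155 rpm
ω = 2π×1155/60 = 121 rad/s
τ = P_out/ω = 6639/121 = 54.9 N·m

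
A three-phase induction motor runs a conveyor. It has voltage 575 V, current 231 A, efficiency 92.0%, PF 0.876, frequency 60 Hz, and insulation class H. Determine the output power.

P_in = √3·V·I·cosφ = 1.732 × 575 × 231 × 0.876 = 201526 W
P_out = η·P_in = 0.92 × 201526 = 185404 W

185 kW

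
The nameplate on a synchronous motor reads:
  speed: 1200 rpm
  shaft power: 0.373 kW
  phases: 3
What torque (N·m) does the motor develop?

2.97 N·m

ω = 2π × 1200/60 = 125.7 rad/s
τ = P/ω = 373/125.7 = 2.97 N·m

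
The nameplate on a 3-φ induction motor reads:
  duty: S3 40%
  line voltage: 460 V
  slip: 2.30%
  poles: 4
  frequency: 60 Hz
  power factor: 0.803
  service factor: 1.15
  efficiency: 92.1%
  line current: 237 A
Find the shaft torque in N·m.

758 N·m

P_in = √3·V·I·cosφ = 1.732 × 460 × 237 × 0.803 = 151625 W
P_out = η·P_in = 0.921 × 151625 = 139647 W
n_s = 120×60/4 = 1800 rpm; n = 1800×(1−0.023) = 1759 rpm
ω = 2π×1759/60 = 184.2 rad/s
τ = P_out/ω = 139647/184.2 = 758 N·m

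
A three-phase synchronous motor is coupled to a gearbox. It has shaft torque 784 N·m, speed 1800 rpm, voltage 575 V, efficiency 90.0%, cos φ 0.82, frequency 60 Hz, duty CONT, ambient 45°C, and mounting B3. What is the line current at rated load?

ω = 2π×1800/60 = 188.5 rad/s; P_out = τω = 784 × 188.5 = 147784 W
P_in = P_out / η = 147784 / 0.900 = 164204 W
I_L = P_in / (√3·V_L·cosφ) = 164204 / (1.732 × 575 × 0.82) = 201 A

201 A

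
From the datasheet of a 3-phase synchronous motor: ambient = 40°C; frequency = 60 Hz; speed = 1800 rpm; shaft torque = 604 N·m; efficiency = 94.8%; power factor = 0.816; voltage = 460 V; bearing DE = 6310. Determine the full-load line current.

ω = 2π×1800/60 = 188.5 rad/s; P_out = τω = 604 × 188.5 = 113854 W
P_in = P_out / η = 113854 / 0.948 = 120099 W
I_L = P_in / (√3·V_L·cosφ) = 120099 / (1.732 × 460 × 0.816) = 185 A

185 A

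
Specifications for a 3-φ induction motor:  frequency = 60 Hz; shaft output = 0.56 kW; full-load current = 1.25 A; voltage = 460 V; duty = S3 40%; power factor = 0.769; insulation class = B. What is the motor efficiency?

73.1 %

P_out = 0.56 kW = 560 W
P_in = √3·V_L·I_L·cosφ = 1.732 × 460 × 1.25 × 0.769 = 766 W
η = P_out / P_in = 560 / 766 = 0.731 = 73.1%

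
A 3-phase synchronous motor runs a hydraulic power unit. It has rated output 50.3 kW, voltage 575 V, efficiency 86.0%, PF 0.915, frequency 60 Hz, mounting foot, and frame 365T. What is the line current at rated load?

64.2 A

P_out = 50.3 kW = 50300 W
P_in = P_out / η = 50300 / 0.860 = 58488 W
I_L = P_in / (√3·V_L·cosφ) = 58488 / (1.732 × 575 × 0.915) = 64.2 A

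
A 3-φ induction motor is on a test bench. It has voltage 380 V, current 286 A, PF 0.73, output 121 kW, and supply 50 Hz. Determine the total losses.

P_in = √3·V·I·cosφ = 1.732×380×286×0.73 = 137411 W
P_out = 121000 W
Losses = P_in − P_out = 137411 − 121000 = 16411 W

16400 W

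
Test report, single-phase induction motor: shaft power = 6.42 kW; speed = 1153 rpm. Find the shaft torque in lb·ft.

ω = 2π × 1153/60 = 120.7 rad/s
τ = P/ω = 6420/120.7 = 53.19 N·m
In lb·ft: 53.19/1.356 = 39.2 lb·ft

39.2 lb·ft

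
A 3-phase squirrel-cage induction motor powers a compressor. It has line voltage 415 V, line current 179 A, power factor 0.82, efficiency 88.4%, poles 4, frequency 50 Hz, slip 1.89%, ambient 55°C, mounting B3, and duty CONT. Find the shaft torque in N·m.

605 N·m

P_in = √3·V·I·cosφ = 1.732 × 415 × 179 × 0.82 = 105503 W
P_out = η·P_in = 0.884 × 105503 = 93265 W
n_s = 120×50/4 = 1500 rpm; n = 1500×(1−0.0189) = 1472 rpm
ω = 2π×1472/60 = 154.1 rad/s
τ = P_out/ω = 93265/154.1 = 605 N·m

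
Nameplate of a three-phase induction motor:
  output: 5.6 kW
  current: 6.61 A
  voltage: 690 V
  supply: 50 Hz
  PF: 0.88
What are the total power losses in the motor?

1.35 kW

P_in = √3·V·I·cosφ = 1.732×690×6.61×0.88 = 6952 W
P_out = 5600 W
Losses = P_in − P_out = 6952 − 5600 = 1352 W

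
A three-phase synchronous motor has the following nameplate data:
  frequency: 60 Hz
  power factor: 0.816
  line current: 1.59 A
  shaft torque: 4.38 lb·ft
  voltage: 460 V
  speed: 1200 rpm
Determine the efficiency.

τ = 4.38 lb·ft × 1.356 = 5.939 N·m
ω = 2π × 1200/60 = 125.7 rad/s; P_out = τω = 5.939 × 125.7 = 747 W
P_in = √3·V_L·I_L·cosφ = 1.732 × 460 × 1.59 × 0.816 = 1034 W
η = P_out / P_in = 747 / 1034 = 0.722 = 72.2%

72.2 %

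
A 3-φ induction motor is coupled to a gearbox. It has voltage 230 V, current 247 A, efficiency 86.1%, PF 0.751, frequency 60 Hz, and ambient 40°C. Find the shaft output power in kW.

63.6 kW

P_in = √3·V·I·cosφ = 1.732 × 230 × 247 × 0.751 = 73895 W
P_out = η·P_in = 0.861 × 73895 = 63624 W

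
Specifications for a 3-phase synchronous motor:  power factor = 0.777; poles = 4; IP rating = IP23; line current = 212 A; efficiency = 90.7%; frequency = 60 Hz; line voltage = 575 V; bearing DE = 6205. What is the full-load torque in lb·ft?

582 lb·ft

P_in = √3·V·I·cosφ = 1.732 × 575 × 212 × 0.777 = 164049 W
P_out = η·P_in = 0.907 × 164049 = 148792 W
n = n_s = 120×60/4 = 1800 rpm (synchronous)
ω = 2π×1800/60 = 188.5 rad/s
τ = P_out/ω = 148792/188.5 = 789.3 N·m
In lb·ft: 789.3/1.356 = 582 lb·ft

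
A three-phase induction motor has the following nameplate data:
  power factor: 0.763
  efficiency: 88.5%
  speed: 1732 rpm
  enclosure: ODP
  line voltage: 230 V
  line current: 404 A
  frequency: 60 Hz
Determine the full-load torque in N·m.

P_in = √3·V·I·cosφ = 1.732 × 230 × 404 × 0.763 = 122795 W
P_out = η·P_in = 0.885 × 122795 = 108674 W
n = 1732 rpm
ω = 2π×1732/60 = 181.4 rad/s
τ = P_out/ω = 108674/181.4 = 599 N·m

599 N·m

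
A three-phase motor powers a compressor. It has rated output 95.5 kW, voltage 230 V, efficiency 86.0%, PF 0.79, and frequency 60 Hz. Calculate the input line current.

P_out = 95.5 kW = 95500 W
P_in = P_out / η = 95500 / 0.860 = 111047 W
I_L = P_in / (√3·V_L·cosφ) = 111047 / (1.732 × 230 × 0.79) = 353 A

353 A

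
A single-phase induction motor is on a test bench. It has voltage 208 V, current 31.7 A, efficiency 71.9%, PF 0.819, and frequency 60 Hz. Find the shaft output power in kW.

P_in = V·I·cosφ = 208 × 31.7 × 0.819 = 5400 W
P_out = η·P_in = 0.719 × 5400 = 3883 W

3.88 kW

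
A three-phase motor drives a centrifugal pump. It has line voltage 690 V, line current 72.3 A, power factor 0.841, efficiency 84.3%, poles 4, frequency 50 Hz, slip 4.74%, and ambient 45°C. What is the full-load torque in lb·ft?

302 lb·ft

P_in = √3·V·I·cosφ = 1.732 × 690 × 72.3 × 0.841 = 72666 W
P_out = η·P_in = 0.843 × 72666 = 61257 W
n_s = 120×50/4 = 1500 rpm; n = 1500×(1−0.0474) = 1429 rpm
ω = 2π×1429/60 = 149.6 rad/s
τ = P_out/ω = 61257/149.6 = 409.5 N·m
In lb·ft: 409.5/1.356 = 302 lb·ft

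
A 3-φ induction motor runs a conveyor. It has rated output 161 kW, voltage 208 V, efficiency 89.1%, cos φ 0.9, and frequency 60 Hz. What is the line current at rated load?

557 A

P_out = 161 kW = 161000 W
P_in = P_out / η = 161000 / 0.891 = 180696 W
I_L = P_in / (√3·V_L·cosφ) = 180696 / (1.732 × 208 × 0.9) = 557 A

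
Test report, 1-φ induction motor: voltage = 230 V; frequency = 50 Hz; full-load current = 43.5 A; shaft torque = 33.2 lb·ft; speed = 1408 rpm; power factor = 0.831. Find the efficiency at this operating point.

79.8 %

τ = 33.2 lb·ft × 1.356 = 45.02 N·m
ω = 2π × 1408/60 = 147.4 rad/s; P_out = τω = 45.02 × 147.4 = 6636 W
P_in = V·I·cosφ = 230 × 43.5 × 0.831 = 8314 W
η = P_out / P_in = 6636 / 8314 = 0.798 = 79.8%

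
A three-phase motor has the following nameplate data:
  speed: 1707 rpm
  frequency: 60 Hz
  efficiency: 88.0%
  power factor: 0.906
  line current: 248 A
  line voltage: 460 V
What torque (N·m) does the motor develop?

P_in = √3·V·I·cosφ = 1.732 × 460 × 248 × 0.906 = 179013 W
P_out = η·P_in = 0.88 × 179013 = 157531 W
n = 1707 rpm
ω = 2π×1707/60 = 178.8 rad/s
τ = P_out/ω = 157531/178.8 = 881 N·m

881 N·m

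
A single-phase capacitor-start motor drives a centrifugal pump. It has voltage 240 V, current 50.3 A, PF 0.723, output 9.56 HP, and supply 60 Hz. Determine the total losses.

1.6 kW

P_in = V·I·cosφ = 240×50.3×0.723 = 8728 W
P_out = 9.56×746 = 7132 W
Losses = P_in − P_out = 8728 − 7132 = 1596 W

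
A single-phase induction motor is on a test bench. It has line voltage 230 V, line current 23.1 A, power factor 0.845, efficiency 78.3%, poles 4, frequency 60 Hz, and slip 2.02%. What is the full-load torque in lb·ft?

14 lb·ft

P_in = V·I·cosφ = 230 × 23.1 × 0.845 = 4489 W
P_out = η·P_in = 0.783 × 4489 = 3515 W
n_s = 120×60/4 = 1800 rpm; n = 1800×(1−0.0202) = 1764 rpm
ω = 2π×1764/60 = 184.7 rad/s
τ = P_out/ω = 3515/184.7 = 19.03 N·m
In lb·ft: 19.03/1.356 = 14 lb·ft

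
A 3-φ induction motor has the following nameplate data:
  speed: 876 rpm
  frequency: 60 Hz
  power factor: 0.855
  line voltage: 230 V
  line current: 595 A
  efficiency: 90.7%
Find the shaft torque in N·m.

2000 N·m

P_in = √3·V·I·cosφ = 1.732 × 230 × 595 × 0.855 = 202656 W
P_out = η·P_in = 0.907 × 202656 = 183809 W
n = 876 rpm
ω = 2π×876/60 = 91.73 rad/s
τ = P_out/ω = 183809/91.73 = 2000 N·m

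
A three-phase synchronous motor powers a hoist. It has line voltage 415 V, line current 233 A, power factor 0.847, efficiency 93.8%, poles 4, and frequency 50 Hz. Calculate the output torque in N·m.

P_in = √3·V·I·cosφ = 1.732 × 415 × 233 × 0.847 = 141852 W
P_out = η·P_in = 0.938 × 141852 = 133057 W
n = n_s = 120×50/4 = 1500 rpm (synchronous)
ω = 2π×1500/60 = 157.1 rad/s
τ = P_out/ω = 133057/157.1 = 847 N·m

847 N·m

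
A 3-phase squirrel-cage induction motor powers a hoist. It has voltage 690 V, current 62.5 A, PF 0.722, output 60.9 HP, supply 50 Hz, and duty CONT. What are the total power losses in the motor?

8500 W

P_in = √3·V·I·cosφ = 1.732×690×62.5×0.722 = 53928 W
P_out = 60.9×746 = 45431 W
Losses = P_in − P_out = 53928 − 45431 = 8497 W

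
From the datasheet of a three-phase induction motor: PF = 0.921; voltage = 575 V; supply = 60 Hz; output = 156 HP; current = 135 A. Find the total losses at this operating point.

7450 W

P_in = √3·V·I·cosφ = 1.732×575×135×0.921 = 123825 W
P_out = 156×746 = 116376 W
Losses = P_in − P_out = 123825 − 116376 = 7449 W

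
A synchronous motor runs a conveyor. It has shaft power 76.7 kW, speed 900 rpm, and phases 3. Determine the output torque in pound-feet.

600 lb·ft

ω = 2π × 900/60 = 94.25 rad/s
τ = P/ω = 76700/94.25 = 813.8 N·m
In lb·ft: 813.8/1.356 = 600 lb·ft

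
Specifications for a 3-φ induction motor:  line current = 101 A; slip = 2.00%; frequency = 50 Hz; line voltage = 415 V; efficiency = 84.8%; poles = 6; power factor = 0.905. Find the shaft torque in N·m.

P_in = √3·V·I·cosφ = 1.732 × 415 × 101 × 0.905 = 65700 W
P_out = η·P_in = 0.848 × 65700 = 55714 W
n_s = 120×50/6 = 1000 rpm; n = 1000×(1−0.02) = 980 rpm
ω = 2π×980/60 = 102.6 rad/s
τ = P_out/ω = 55714/102.6 = 543 N·m

543 N·m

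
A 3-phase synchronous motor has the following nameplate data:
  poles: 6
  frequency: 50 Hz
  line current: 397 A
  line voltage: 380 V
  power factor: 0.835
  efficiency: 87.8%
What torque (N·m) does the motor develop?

1830 N·m

P_in = √3·V·I·cosφ = 1.732 × 380 × 397 × 0.835 = 218177 W
P_out = η·P_in = 0.878 × 218177 = 191559 W
n = n_s = 120×50/6 = 1000 rpm (synchronous)
ω = 2π×1000/60 = 104.7 rad/s
τ = P_out/ω = 191559/104.7 = 1830 N·m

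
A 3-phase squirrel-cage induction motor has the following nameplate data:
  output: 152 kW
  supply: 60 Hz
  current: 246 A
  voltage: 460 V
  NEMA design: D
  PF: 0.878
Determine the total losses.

20100 W

P_in = √3·V·I·cosφ = 1.732×460×246×0.878 = 172082 W
P_out = 152000 W
Losses = P_in − P_out = 172082 − 152000 = 20082 W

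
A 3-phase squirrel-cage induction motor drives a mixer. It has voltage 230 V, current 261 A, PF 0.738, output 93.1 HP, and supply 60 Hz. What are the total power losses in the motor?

7.28 kW

P_in = √3·V·I·cosφ = 1.732×230×261×0.738 = 76731 W
P_out = 93.1×746 = 69453 W
Losses = P_in − P_out = 76731 − 69453 = 7278 W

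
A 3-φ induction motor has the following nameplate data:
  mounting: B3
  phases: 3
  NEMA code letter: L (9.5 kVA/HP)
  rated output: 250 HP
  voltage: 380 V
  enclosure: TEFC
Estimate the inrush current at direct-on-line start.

S_LR = 9.5 × 250 = 2375 kVA
I_LR = S_LR/(√3·V_L) = 2375000/(1.732×380) = 3610 A

3610 A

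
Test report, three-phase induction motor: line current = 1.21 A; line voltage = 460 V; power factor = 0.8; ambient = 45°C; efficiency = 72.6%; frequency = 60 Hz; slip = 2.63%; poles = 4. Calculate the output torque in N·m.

P_in = √3·V·I·cosφ = 1.732 × 460 × 1.21 × 0.8 = 771 W
P_out = η·P_in = 0.726 × 771 = 560 W
n_s = 120×60/4 = 1800 rpm; n = 1800×(1−0.0263) = 1753 rpm
ω = 2π×1753/60 = 183.6 rad/s
τ = P_out/ω = 560/183.6 = 3.05 N·m

3.05 N·m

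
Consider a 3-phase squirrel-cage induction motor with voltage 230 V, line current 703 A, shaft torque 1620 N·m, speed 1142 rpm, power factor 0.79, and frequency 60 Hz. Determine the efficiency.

87.6 %

ω = 2π × 1142/60 = 119.6 rad/s; P_out = τω = 1620 × 119.6 = 193752 W
P_in = √3·V_L·I_L·cosφ = 1.732 × 230 × 703 × 0.79 = 221237 W
η = P_out / P_in = 193752 / 221237 = 0.876 = 87.6%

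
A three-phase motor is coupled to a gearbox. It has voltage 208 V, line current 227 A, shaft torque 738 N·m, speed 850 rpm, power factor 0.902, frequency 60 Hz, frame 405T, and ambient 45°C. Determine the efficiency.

ω = 2π × 850/60 = 89.01 rad/s; P_out = τω = 738 × 89.01 = 65689 W
P_in = √3·V_L·I_L·cosφ = 1.732 × 208 × 227 × 0.902 = 73764 W
η = P_out / P_in = 65689 / 73764 = 0.891 = 89.1%

89.1 %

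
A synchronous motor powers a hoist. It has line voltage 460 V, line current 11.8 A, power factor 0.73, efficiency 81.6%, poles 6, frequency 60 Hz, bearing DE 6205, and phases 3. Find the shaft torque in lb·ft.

32.9 lb·ft

P_in = √3·V·I·cosφ = 1.732 × 460 × 11.8 × 0.73 = 6863 W
P_out = η·P_in = 0.816 × 6863 = 5600 W
n = n_s = 120×60/6 = 1200 rpm (synchronous)
ω = 2π×1200/60 = 125.7 rad/s
τ = P_out/ω = 5600/125.7 = 44.55 N·m
In lb·ft: 44.55/1.356 = 32.9 lb·ft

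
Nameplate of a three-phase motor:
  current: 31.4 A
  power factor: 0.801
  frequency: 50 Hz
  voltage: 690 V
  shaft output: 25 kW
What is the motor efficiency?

83.2 %

P_out = 25 kW = 25000 W
P_in = √3·V_L·I_L·cosφ = 1.732 × 690 × 31.4 × 0.801 = 30058 W
η = P_out / P_in = 25000 / 30058 = 0.832 = 83.2%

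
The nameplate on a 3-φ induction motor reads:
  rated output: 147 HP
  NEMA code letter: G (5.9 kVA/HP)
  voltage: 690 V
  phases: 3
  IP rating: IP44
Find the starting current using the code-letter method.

S_LR = 5.9 × 147 = 867.3 kVA
I_LR = S_LR/(√3·V_L) = 867300/(1.732×690) = 726 A

726 A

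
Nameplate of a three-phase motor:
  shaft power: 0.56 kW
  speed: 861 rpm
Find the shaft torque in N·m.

6.21 N·m

ω = 2π × 861/60 = 90.16 rad/s
τ = P/ω = 560/90.16 = 6.21 N·m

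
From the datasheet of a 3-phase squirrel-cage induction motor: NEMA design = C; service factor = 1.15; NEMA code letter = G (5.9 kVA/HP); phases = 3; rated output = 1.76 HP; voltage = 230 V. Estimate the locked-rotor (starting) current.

S_LR = 5.9 × 1.76 = 10.384 kVA
I_LR = S_LR/(√3·V_L) = 10384/(1.732×230) = 26.1 A

26.1 A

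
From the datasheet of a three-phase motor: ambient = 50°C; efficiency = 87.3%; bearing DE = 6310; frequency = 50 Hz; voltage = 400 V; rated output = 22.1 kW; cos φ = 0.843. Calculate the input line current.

43.3 A

P_out = 22.1 kW = 22100 W
P_in = P_out / η = 22100 / 0.873 = 25315 W
I_L = P_in / (√3·V_L·cosφ) = 25315 / (1.732 × 400 × 0.843) = 43.3 A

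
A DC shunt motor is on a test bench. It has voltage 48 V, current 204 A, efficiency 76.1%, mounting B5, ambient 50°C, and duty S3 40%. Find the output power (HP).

9.99 HP

P_in = V·I = 48 × 204 = 9792 W
P_out = η·P_in = 0.761 × 9792 = 7452 W
= 7452/746 = 9.99 HP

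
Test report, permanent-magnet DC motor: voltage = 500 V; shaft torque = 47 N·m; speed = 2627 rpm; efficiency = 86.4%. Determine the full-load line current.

ω = 2π×2627/60 = 275.1 rad/s; P_out = τω = 47 × 275.1 = 12930 W
P_in = P_out / η = 12930 / 0.864 = 14965 W
I = P_in / V = 14965 / 500 = 29.9 A

29.9 A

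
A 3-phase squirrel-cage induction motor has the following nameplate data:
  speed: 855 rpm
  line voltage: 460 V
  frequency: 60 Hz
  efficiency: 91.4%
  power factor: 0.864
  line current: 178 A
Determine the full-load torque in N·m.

P_in = √3·V·I·cosφ = 1.732 × 460 × 178 × 0.864 = 122529 W
P_out = η·P_in = 0.914 × 122529 = 111992 W
n = 855 rpm
ω = 2π×855/60 = 89.54 rad/s
τ = P_out/ω = 111992/89.54 = 1250 N·m

1250 N·m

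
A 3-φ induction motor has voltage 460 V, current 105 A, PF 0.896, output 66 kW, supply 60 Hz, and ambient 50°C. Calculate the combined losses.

P_in = √3·V·I·cosφ = 1.732×460×105×0.896 = 74955 W
P_out = 66000 W
Losses = P_in − P_out = 74955 − 66000 = 8955 W

8.96 kW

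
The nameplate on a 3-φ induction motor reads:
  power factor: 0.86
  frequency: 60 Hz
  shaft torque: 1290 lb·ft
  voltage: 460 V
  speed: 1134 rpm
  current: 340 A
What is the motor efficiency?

89.2 %

τ = 1290 lb·ft × 1.356 = 1749 N·m
ω = 2π × 1134/60 = 118.8 rad/s; P_out = τω = 1749 × 118.8 = 207781 W
P_in = √3·V_L·I_L·cosφ = 1.732 × 460 × 340 × 0.86 = 232961 W
η = P_out / P_in = 207781 / 232961 = 0.892 = 89.2%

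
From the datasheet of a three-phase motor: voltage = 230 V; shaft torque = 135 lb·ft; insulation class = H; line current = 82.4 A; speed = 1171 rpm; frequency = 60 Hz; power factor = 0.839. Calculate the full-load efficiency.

81.5 %

τ = 135 lb·ft × 1.356 = 183.1 N·m
ω = 2π × 1171/60 = 122.6 rad/s; P_out = τω = 183.1 × 122.6 = 22448 W
P_in = √3·V_L·I_L·cosφ = 1.732 × 230 × 82.4 × 0.839 = 27540 W
η = P_out / P_in = 22448 / 27540 = 0.815 = 81.5%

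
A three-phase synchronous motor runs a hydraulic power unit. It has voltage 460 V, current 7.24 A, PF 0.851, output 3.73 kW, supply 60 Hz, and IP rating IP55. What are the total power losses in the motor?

1180 W

P_in = √3·V·I·cosφ = 1.732×460×7.24×0.851 = 4909 W
P_out = 3730 W
Losses = P_in − P_out = 4909 − 3730 = 1179 W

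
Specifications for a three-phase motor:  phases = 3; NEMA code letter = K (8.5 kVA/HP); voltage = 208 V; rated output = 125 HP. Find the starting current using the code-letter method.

S_LR = 8.5 × 125 = 1062.5 kVA
I_LR = S_LR/(√3·V_L) = 1062500/(1.732×208) = 2950 A

2950 A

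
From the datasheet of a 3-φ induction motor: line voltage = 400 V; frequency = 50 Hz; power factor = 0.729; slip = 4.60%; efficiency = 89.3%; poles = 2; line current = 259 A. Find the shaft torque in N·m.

390 N·m

P_in = √3·V·I·cosφ = 1.732 × 400 × 259 × 0.729 = 130808 W
P_out = η·P_in = 0.893 × 130808 = 116812 W
n_s = 120×50/2 = 3000 rpm; n = 3000×(1−0.046) = 2862 rpm
ω = 2π×2862/60 = 299.7 rad/s
τ = P_out/ω = 116812/299.7 = 390 N·m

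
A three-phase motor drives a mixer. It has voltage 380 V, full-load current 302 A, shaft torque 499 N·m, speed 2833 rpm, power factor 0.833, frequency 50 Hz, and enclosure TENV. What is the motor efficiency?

ω = 2π × 2833/60 = 296.7 rad/s; P_out = τω = 499 × 296.7 = 148053 W
P_in = √3·V_L·I_L·cosφ = 1.732 × 380 × 302 × 0.833 = 165571 W
η = P_out / P_in = 148053 / 165571 = 0.894 = 89.4%

89.4 %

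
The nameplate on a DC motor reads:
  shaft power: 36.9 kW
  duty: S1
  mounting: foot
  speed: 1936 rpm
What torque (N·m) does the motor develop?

ω = 2π × 1936/60 = 202.7 rad/s
τ = P/ω = 36900/202.7 = 182 N·m

182 N·m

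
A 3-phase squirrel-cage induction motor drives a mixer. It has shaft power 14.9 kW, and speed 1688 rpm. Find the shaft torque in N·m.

84.3 N·m

ω = 2π × 1688/60 = 176.8 rad/s
τ = P/ω = 14900/176.8 = 84.3 N·m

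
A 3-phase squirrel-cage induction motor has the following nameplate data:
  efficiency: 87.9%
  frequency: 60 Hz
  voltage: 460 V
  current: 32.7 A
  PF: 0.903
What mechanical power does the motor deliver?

P_in = √3·V·I·cosφ = 1.732 × 460 × 32.7 × 0.903 = 23526 W
P_out = η·P_in = 0.879 × 23526 = 20679 W

20.7 kW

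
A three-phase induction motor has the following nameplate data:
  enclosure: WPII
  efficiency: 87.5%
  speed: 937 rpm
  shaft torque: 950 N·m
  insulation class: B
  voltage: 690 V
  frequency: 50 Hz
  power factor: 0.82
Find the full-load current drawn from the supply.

109 A

ω = 2π×937/60 = 98.12 rad/s; P_out = τω = 950 × 98.12 = 93214 W
P_in = P_out / η = 93214 / 0.875 = 106530 W
I_L = P_in / (√3·V_L·cosφ) = 106530 / (1.732 × 690 × 0.82) = 109 A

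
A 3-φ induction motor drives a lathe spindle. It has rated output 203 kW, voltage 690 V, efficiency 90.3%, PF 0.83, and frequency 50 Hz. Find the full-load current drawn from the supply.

227 A

P_out = 203 kW = 203000 W
P_in = P_out / η = 203000 / 0.903 = 224806 W
I_L = P_in / (√3·V_L·cosφ) = 224806 / (1.732 × 690 × 0.83) = 227 A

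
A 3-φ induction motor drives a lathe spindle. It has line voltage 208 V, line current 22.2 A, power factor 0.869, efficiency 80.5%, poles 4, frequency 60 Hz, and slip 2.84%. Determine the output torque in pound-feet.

P_in = √3·V·I·cosφ = 1.732 × 208 × 22.2 × 0.869 = 6950 W
P_out = η·P_in = 0.805 × 6950 = 5595 W
n_s = 120×60/4 = 1800 rpm; n = 1800×(1−0.0284) = 1749 rpm
ω = 2π×1749/60 = 183.2 rad/s
τ = P_out/ω = 5595/183.2 = 30.54 N·m
In lb·ft: 30.54/1.356 = 22.5 lb·ft

22.5 lb·ft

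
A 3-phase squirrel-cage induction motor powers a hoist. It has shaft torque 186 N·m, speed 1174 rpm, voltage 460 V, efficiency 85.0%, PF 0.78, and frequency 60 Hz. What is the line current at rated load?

43.3 A

ω = 2π×1174/60 = 122.9 rad/s; P_out = τω = 186 × 122.9 = 22859 W
P_in = P_out / η = 22859 / 0.850 = 26893 W
I_L = P_in / (√3·V_L·cosφ) = 26893 / (1.732 × 460 × 0.78) = 43.3 A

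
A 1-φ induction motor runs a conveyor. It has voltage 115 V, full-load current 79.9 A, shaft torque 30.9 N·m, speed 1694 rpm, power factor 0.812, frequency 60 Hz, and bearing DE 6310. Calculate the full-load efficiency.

73.5 %

ω = 2π × 1694/60 = 177.4 rad/s; P_out = τω = 30.9 × 177.4 = 5482 W
P_in = V·I·cosφ = 115 × 79.9 × 0.812 = 7461 W
η = P_out / P_in = 5482 / 7461 = 0.735 = 73.5%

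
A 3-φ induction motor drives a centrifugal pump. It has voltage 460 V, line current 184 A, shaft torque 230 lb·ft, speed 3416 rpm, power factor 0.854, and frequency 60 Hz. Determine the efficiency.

89.1 %

τ = 230 lb·ft × 1.356 = 311.9 N·m
ω = 2π × 3416/60 = 357.7 rad/s; P_out = τω = 311.9 × 357.7 = 111567 W
P_in = √3·V_L·I_L·cosφ = 1.732 × 460 × 184 × 0.854 = 125193 W
η = P_out / P_in = 111567 / 125193 = 0.891 = 89.1%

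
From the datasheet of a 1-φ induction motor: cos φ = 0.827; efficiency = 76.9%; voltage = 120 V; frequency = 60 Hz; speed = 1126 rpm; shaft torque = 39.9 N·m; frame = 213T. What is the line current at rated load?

ω = 2π×1126/60 = 117.9 rad/s; P_out = τω = 39.9 × 117.9 = 4704 W
P_in = P_out / η = 4704 / 0.769 = 6117 W
I = P_in / (V·cosφ) = 6117 / (120 × 0.827) = 61.6 A

61.6 A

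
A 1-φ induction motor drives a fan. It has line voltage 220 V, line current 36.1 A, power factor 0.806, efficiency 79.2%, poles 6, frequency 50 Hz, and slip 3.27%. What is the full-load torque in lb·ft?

36.9 lb·ft

P_in = V·I·cosφ = 220 × 36.1 × 0.806 = 6401 W
P_out = η·P_in = 0.792 × 6401 = 5070 W
n_s = 120×50/6 = 1000 rpm; n = 1000×(1−0.0327) = 967 rpm
ω = 2π×967/60 = 101.3 rad/s
τ = P_out/ω = 5070/101.3 = 50.05 N·m
In lb·ft: 50.05/1.356 = 36.9 lb·ft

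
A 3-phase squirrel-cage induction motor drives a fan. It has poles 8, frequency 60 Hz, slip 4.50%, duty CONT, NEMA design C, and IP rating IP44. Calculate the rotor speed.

860 rpm

n_s = 120f/p = 120×60/8 = 900 rpm
n = n_s(1 − s) = 900 × (1 − 0.045) = 860 rpm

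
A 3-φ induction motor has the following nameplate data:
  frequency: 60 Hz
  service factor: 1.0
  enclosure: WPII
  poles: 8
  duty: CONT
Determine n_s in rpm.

900 rpm

n_s = 120f/p = 120×60/8 = 900 rpm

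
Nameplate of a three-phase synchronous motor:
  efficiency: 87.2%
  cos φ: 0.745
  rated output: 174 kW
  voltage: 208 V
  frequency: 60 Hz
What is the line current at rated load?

P_out = 174 kW = 174000 W
P_in = P_out / η = 174000 / 0.872 = 199541 W
I_L = P_in / (√3·V_L·cosφ) = 199541 / (1.732 × 208 × 0.745) = 743 A

743 A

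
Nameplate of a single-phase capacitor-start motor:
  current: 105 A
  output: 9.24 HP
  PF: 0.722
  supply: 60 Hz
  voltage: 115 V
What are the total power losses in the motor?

P_in = V·I·cosφ = 115×105×0.722 = 8718 W
P_out = 9.24×746 = 6893 W
Losses = P_in − P_out = 8718 − 6893 = 1825 W

1830 W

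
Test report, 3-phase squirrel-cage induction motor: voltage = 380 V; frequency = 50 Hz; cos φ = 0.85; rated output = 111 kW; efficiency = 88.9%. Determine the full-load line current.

223 A

P_out = 111 kW = 111000 W
P_in = P_out / η = 111000 / 0.889 = 124859 W
I_L = P_in / (√3·V_L·cosφ) = 124859 / (1.732 × 380 × 0.85) = 223 A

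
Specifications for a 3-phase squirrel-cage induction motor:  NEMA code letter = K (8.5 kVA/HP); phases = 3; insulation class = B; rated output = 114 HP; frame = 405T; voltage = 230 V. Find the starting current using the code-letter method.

2430 A

S_LR = 8.5 × 114 = 969 kVA
I_LR = S_LR/(√3·V_L) = 969000/(1.732×230) = 2430 A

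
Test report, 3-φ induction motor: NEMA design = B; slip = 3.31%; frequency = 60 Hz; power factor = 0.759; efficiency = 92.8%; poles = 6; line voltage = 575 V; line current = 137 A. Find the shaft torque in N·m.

P_in = √3·V·I·cosφ = 1.732 × 575 × 137 × 0.759 = 103557 W
P_out = η·P_in = 0.928 × 103557 = 96101 W
n_s = 120×60/6 = 1200 rpm; n = 1200×(1−0.0331) = 1160 rpm
ω = 2π×1160/60 = 121.5 rad/s
τ = P_out/ω = 96101/121.5 = 791 N·m

791 N·m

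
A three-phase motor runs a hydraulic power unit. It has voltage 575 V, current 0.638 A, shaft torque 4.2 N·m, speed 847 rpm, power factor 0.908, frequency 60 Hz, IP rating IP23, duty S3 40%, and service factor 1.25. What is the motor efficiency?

ω = 2π × 847/60 = 88.7 rad/s; P_out = τω = 4.2 × 88.7 = 373 W
P_in = √3·V_L·I_L·cosφ = 1.732 × 575 × 0.638 × 0.908 = 577 W
η = P_out / P_in = 373 / 577 = 0.646 = 64.6%

64.6 %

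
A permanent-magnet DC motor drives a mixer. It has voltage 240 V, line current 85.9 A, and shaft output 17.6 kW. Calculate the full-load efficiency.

P_out = 17.6 kW = 17600 W
P_in = V·I = 240 × 85.9 = 20616 W
η = P_out / P_in = 17600 / 20616 = 0.854 = 85.4%

85.4 %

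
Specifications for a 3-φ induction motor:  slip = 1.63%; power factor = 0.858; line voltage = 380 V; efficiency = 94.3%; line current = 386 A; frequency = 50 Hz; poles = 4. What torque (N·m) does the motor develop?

P_in = √3·V·I·cosφ = 1.732 × 380 × 386 × 0.858 = 217975 W
P_out = η·P_in = 0.943 × 217975 = 205550 W
n_s = 120×50/4 = 1500 rpm; n = 1500×(1−0.0163) = 1476 rpm
ω = 2π×1476/60 = 154.6 rad/s
τ = P_out/ω = 205550/154.6 = 1330 N·m

1330 N·m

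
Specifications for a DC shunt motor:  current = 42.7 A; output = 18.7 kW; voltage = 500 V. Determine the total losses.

2650 W

P_in = V·I = 500×42.7 = 21350 W
P_out = 18700 W
Losses = P_in − P_out = 21350 − 18700 = 2650 W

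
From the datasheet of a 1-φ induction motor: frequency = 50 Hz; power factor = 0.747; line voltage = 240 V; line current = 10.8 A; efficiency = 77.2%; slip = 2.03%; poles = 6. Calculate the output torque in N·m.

14.6 N·m

P_in = V·I·cosφ = 240 × 10.8 × 0.747 = 1936 W
P_out = η·P_in = 0.772 × 1936 = 1495 W
n_s = 120×50/6 = 1000 rpm; n = 1000×(1−0.0203) = 980 rpm
ω = 2π×980/60 = 102.6 rad/s
τ = P_out/ω = 1495/102.6 = 14.6 N·m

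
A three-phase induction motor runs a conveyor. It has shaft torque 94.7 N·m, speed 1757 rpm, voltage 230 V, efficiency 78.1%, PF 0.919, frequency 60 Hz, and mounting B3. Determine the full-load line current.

60.9 A

ω = 2π×1757/60 = 184 rad/s; P_out = τω = 94.7 × 184 = 17425 W
P_in = P_out / η = 17425 / 0.781 = 22311 W
I_L = P_in / (√3·V_L·cosφ) = 22311 / (1.732 × 230 × 0.919) = 60.9 A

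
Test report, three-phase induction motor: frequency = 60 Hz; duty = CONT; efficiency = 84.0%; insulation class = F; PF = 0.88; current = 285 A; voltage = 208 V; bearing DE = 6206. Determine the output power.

P_in = √3·V·I·cosφ = 1.732 × 208 × 285 × 0.88 = 90352 W
P_out = η·P_in = 0.84 × 90352 = 75896 W

75.9 kW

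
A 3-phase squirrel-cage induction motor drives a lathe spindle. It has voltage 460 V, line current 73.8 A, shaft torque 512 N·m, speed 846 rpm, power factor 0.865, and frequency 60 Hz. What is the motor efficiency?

ω = 2π × 846/60 = 88.59 rad/s; P_out = τω = 512 × 88.59 = 45358 W
P_in = √3·V_L·I_L·cosφ = 1.732 × 460 × 73.8 × 0.865 = 50860 W
η = P_out / P_in = 45358 / 50860 = 0.892 = 89.2%

89.2 %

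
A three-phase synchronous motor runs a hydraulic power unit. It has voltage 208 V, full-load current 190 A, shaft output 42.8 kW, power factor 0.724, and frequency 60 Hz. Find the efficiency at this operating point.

86.4 %

P_out = 42.8 kW = 42800 W
P_in = √3·V_L·I_L·cosφ = 1.732 × 208 × 190 × 0.724 = 49557 W
η = P_out / P_in = 42800 / 49557 = 0.864 = 86.4%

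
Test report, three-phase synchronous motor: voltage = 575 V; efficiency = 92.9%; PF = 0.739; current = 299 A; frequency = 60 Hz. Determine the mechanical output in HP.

274 HP

P_in = √3·V·I·cosφ = 1.732 × 575 × 299 × 0.739 = 220055 W
P_out = η·P_in = 0.929 × 220055 = 204431 W
= 204431/746 = 274 HP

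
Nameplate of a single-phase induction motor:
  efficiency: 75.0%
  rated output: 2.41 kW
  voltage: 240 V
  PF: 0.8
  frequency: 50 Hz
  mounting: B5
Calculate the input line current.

P_out = 2.41 kW = 2410 W
P_in = P_out / η = 2410 / 0.750 = 3213 W
I = P_in / (V·cosφ) = 3213 / (240 × 0.8) = 16.7 A

16.7 A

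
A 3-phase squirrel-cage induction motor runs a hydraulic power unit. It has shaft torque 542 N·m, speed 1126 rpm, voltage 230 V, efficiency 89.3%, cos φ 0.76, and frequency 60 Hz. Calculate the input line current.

236 A

ω = 2π×1126/60 = 117.9 rad/s; P_out = τω = 542 × 117.9 = 63902 W
P_in = P_out / η = 63902 / 0.893 = 71559 W
I_L = P_in / (√3·V_L·cosφ) = 71559 / (1.732 × 230 × 0.76) = 236 A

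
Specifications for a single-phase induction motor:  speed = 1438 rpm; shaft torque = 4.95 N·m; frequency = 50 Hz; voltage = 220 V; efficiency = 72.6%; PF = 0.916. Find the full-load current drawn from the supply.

ω = 2π×1438/60 = 150.6 rad/s; P_out = τω = 4.95 × 150.6 = 745 W
P_in = P_out / η = 745 / 0.726 = 1026 W
I = P_in / (V·cosφ) = 1026 / (220 × 0.916) = 5.09 A

5.09 A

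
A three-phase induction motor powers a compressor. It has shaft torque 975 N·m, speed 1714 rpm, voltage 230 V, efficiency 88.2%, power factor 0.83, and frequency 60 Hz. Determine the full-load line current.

600 A

ω = 2π×1714/60 = 179.5 rad/s; P_out = τω = 975 × 179.5 = 175013 W
P_in = P_out / η = 175013 / 0.882 = 198427 W
I_L = P_in / (√3·V_L·cosφ) = 198427 / (1.732 × 230 × 0.83) = 600 A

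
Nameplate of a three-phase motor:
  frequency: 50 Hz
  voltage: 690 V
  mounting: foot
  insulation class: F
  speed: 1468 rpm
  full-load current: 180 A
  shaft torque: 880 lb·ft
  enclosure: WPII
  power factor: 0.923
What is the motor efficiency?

τ = 880 lb·ft × 1.356 = 1193 N·m
ω = 2π × 1468/60 = 153.7 rad/s; P_out = τω = 1193 × 153.7 = 183364 W
P_in = √3·V_L·I_L·cosφ = 1.732 × 690 × 180 × 0.923 = 198551 W
η = P_out / P_in = 183364 / 198551 = 0.924 = 92.4%

92.4 %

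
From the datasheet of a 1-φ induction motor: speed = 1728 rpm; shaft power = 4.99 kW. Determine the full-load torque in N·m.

27.6 N·m

ω = 2π × 1728/60 = 181 rad/s
τ = P/ω = 4990/181 = 27.6 N·m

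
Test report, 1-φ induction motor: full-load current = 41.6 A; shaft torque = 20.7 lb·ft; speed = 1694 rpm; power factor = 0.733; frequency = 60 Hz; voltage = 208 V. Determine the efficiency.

78.5 %

τ = 20.7 lb·ft × 1.356 = 28.07 N·m
ω = 2π × 1694/60 = 177.4 rad/s; P_out = τω = 28.07 × 177.4 = 4980 W
P_in = V·I·cosφ = 208 × 41.6 × 0.733 = 6343 W
η = P_out / P_in = 4980 / 6343 = 0.785 = 78.5%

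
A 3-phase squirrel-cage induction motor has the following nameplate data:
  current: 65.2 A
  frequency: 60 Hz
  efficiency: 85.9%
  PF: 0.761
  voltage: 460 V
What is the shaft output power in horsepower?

45.5 HP

P_in = √3·V·I·cosφ = 1.732 × 460 × 65.2 × 0.761 = 39531 W
P_out = η·P_in = 0.859 × 39531 = 33957 W
= 33957/746 = 45.5 HP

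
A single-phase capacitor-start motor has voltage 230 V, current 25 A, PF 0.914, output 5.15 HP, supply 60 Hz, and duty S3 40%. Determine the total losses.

1.41 kW

P_in = V·I·cosφ = 230×25×0.914 = 5256 W
P_out = 5.15×746 = 3842 W
Losses = P_in − P_out = 5256 − 3842 = 1414 W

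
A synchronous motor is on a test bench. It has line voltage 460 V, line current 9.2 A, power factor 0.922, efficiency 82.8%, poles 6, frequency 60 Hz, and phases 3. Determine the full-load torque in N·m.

P_in = √3·V·I·cosφ = 1.732 × 460 × 9.2 × 0.922 = 6758 W
P_out = η·P_in = 0.828 × 6758 = 5596 W
n = n_s = 120×60/6 = 1200 rpm (synchronous)
ω = 2π×1200/60 = 125.7 rad/s
τ = P_out/ω = 5596/125.7 = 44.5 N·m

44.5 N·m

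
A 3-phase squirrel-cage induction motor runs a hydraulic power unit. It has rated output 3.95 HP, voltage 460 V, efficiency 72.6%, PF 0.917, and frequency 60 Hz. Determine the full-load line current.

P_out = 3.95 × 746 = 2947 W
P_in = P_out / η = 2947 / 0.726 = 4059 W
I_L = P_in / (√3·V_L·cosφ) = 4059 / (1.732 × 460 × 0.917) = 5.56 A

5.56 A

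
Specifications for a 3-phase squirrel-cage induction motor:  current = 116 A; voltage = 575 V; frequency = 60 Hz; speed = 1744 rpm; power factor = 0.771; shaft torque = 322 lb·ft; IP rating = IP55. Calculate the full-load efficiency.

89.5 %

τ = 322 lb·ft × 1.356 = 436.6 N·m
ω = 2π × 1744/60 = 182.6 rad/s; P_out = τω = 436.6 × 182.6 = 79723 W
P_in = √3·V_L·I_L·cosφ = 1.732 × 575 × 116 × 0.771 = 89069 W
η = P_out / P_in = 79723 / 89069 = 0.895 = 89.5%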